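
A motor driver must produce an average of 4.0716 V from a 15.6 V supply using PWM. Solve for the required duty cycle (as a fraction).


D = V_avg/V_supply = 4.0716/15.6 = 0.2610

0.2610


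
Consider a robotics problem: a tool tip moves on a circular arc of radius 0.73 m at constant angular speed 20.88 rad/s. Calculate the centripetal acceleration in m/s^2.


a_c = omega^2 * r = 20.88^2 * 0.73 = 318.2613

318.2613 m/s^2


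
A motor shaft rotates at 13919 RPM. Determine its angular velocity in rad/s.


omega = 13919 * 2*pi/60 = 1457.5943

1457.5943 rad/s


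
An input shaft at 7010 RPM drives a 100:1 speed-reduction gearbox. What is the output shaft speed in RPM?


omega_out = omega_in / N = 7010 / 100 = 70.1000

70.1000 RPM


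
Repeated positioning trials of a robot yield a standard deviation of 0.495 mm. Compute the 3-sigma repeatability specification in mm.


repeatability = 3*sigma = 3*0.495 = 1.4850

1.4850 mm


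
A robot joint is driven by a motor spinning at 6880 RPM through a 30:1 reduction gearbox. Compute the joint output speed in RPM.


omega_joint = omega_motor / N = 6880 / 30 = 229.3333

229.3333 RPM


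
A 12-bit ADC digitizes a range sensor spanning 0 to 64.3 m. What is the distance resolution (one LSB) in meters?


res = range / 2^n = 64.3/2^12 = 64.3/4096 = 0.0157

0.0157 m


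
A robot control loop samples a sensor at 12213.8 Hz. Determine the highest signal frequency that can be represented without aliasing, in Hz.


f_max = f_s/2 = 12213.8/2 = 6106.9000

6106.9000 Hz


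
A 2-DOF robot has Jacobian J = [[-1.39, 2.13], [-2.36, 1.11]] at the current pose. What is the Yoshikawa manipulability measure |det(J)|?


det(J) = -1.39*1.11 - (2.13)*(-2.36) = 3.4839
|det(J)| = 3.4839

3.4839


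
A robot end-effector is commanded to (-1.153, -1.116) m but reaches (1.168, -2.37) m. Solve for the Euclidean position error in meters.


dx = 1.168 - (-1.153) = 2.3210, dy = -2.37 - (-1.116) = -1.2540
err = sqrt(5.387041 + 1.572516) = 2.6381

2.6381 m


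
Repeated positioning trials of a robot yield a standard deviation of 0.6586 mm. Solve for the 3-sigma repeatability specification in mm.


repeatability = 3*sigma = 3*0.6586 = 1.9758

1.9758 mm


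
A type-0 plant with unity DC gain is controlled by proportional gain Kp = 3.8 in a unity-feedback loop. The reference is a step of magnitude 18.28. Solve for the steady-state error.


e_ss = R/(1 + Kp) = 18.28/(1 + 3.8) = 18.28/4.8000 = 3.8083

3.8083


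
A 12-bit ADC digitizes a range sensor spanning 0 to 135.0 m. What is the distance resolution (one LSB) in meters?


res = range / 2^n = 135.0/2^12 = 135.0/4096 = 0.0330

0.0330 m


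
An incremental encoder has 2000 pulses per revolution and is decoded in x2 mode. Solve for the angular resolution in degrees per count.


resolution = 360 / (PPR * 2) = 360 / 4000 = 0.0900

0.0900 degrees


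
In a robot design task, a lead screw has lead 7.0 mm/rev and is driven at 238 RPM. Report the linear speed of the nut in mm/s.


v = lead * (RPM/60) = 7.0*238/60 = 27.7667

27.7667 mm/s


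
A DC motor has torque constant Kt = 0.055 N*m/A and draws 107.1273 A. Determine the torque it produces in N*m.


tau = Kt * I = 0.055*107.1273 = 5.8920

5.8920 N*m


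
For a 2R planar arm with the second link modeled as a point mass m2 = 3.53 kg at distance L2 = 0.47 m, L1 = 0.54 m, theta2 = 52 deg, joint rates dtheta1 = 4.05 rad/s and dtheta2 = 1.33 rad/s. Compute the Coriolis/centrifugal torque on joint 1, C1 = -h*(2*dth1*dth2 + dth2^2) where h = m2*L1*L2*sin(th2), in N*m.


h = m2*L1*L2*sin(th2) = 3.53*0.54*0.47*sin(52 deg) = 0.705990
C1 = -h*(2*4.05*1.33 + 1.33^2) = -0.705990*12.5419 = -8.8545

-8.8545 N*m


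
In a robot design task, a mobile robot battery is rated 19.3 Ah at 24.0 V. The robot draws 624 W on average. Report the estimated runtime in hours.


E = 19.3*24.0 = 463.2000 Wh
t = E/P = 463.2000/624 = 0.7423

0.7423 hours


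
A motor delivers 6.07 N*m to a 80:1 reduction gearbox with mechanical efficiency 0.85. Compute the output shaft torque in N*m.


tau_out = tau_in * N * eta = 6.07 * 80 * 0.85 = 412.7600

412.7600 N*m


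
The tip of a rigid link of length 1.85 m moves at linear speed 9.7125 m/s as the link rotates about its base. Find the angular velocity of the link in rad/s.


omega = v / L = 9.7125 / 1.85 = 5.2500

5.2500 rad/s


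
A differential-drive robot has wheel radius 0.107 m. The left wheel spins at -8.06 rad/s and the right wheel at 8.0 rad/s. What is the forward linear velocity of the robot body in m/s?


v = r*(wR + wL)/2 = 0.107*(8.0 + -8.06)/2 = -0.0032

-0.0032 m/s


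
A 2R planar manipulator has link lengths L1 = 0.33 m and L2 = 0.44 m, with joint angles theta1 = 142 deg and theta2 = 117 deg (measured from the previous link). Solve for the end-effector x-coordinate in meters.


x = L1*cos(th1) + L2*cos(th1+th2) = 0.33*cos(142 deg) + 0.44*cos(259 deg) = -0.3440

-0.3440 m


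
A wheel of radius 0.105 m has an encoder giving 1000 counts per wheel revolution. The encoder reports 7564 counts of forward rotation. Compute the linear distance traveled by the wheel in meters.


revs = 7564/1000 = 7.564000
d = revs * 2*pi*r = 7.564000 * 2*pi*0.105 = 4.9902

4.9902 m


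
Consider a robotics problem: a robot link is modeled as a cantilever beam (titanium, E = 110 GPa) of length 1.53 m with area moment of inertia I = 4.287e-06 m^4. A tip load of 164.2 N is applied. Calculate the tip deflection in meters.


delta = F*L^3/(3*E*I) = 164.2*1.53^3/(3*1.100e+11*4.287e-06)
      = 588.0949434/1414710 = 4.1570e-04

4.1570e-04 m


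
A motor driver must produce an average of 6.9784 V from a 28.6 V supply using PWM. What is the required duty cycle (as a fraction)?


D = V_avg/V_supply = 6.9784/28.6 = 0.2440

0.2440


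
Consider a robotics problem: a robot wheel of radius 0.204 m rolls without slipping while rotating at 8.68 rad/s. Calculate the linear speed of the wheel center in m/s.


v = omega * r = 8.68 * 0.204 = 1.7707

1.7707 m/s


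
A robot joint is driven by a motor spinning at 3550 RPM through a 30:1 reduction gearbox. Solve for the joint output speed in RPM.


omega_joint = omega_motor / N = 3550 / 30 = 118.3333

118.3333 RPM


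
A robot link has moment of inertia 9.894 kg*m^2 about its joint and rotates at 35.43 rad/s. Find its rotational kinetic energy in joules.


KE = (1/2)*I*omega^2 = 0.5*9.894*35.43^2 = 6209.8944

6209.8944 J


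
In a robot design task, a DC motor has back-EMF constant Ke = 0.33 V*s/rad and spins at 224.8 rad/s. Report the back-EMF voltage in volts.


V_emf = Ke * omega = 0.33*224.8 = 74.1840

74.1840 V


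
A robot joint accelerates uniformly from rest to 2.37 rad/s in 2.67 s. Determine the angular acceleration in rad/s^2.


alpha = delta_omega / t = 2.37 / 2.67 = 0.8876

0.8876 rad/s^2


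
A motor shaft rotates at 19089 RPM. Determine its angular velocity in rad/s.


omega = 19089 * 2*pi/60 = 1998.9954

1998.9954 rad/s


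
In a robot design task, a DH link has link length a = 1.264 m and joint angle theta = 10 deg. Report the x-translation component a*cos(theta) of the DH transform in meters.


a*cos(theta) = 1.264*cos(10 deg) = 1.2448

1.2448 m


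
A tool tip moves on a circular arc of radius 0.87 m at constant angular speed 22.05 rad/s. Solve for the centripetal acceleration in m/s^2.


a_c = omega^2 * r = 22.05^2 * 0.87 = 422.9962

422.9962 m/s^2


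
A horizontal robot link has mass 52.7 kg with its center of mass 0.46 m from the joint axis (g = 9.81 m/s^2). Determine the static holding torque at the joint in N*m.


tau = m*g*L = 52.7 * 9.81 * 0.46 = 237.8140

237.8140 N*m


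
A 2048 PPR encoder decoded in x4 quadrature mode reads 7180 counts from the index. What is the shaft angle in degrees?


angle = counts * 360 / (PPR*4) = 7180 * 360 / 8192 = 315.5273

315.5273 degrees


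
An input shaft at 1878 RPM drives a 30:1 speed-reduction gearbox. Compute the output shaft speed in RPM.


omega_out = omega_in / N = 1878 / 30 = 62.6000

62.6000 RPM


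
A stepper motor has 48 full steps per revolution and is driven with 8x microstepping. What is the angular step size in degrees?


step = 360/(48*8) = 360/384 = 0.9375

0.9375 degrees


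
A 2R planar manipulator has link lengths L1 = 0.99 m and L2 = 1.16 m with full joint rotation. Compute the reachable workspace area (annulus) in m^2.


r_max = L1 + L2 = 2.1500, r_min = |L1 - L2| = 0.1700
A = pi*(r_max^2 - r_min^2) = pi*(4.6225 - 0.0289) = 14.4312

14.4312 m^2


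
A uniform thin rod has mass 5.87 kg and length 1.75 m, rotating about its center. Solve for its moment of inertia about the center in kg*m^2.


I = (1/12)*m*L^2 = (1/12)*5.87*1.75^2 = 1.4981

1.4981 kg*m^2


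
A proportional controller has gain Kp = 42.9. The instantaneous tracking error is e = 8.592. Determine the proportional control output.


u_P = Kp * e = 42.9 * 8.592 = 368.5968

368.5968


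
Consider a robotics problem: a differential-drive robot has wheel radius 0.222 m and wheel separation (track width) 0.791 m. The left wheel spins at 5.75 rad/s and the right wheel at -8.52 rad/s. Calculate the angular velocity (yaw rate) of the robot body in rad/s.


omega = r*(wR - wL)/L = 0.222*(-8.52 - (5.75))/0.791 = -4.0050

-4.0050 rad/s


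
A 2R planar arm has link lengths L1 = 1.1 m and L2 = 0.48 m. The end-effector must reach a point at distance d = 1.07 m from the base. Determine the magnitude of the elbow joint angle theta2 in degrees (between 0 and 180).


cos(th2) = (d^2 - L1^2 - L2^2)/(2*L1*L2) = (1.07^2 - 1.1^2 - 0.48^2)/(2*1.1*0.48) = -0.27982955
th2 = acos(-0.27982955) = 106.2500 deg

106.2500 degrees


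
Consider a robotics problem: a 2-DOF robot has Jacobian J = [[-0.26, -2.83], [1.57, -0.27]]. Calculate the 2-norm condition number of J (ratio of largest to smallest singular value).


JJ^T eigenvalues: trace(JJ^T) = 10.6143, det(JJ^T) = det(J)^2 = 20.36987689
s_max^2 = (10.6143 + sqrt(31.18385693))/2 = 8.09927540
s_min^2 = (10.6143 - sqrt(31.18385693))/2 = 2.51502460
kappa = s_max/s_min = sqrt(8.09927540/2.51502460) = 1.7945

1.7945


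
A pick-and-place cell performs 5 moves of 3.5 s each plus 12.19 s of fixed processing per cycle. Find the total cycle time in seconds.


T = 5*3.5 + 12.19 = 29.6900

29.6900 s


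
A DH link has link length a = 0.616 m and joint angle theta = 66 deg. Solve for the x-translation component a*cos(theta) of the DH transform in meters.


a*cos(theta) = 0.616*cos(66 deg) = 0.2505

0.2505 m


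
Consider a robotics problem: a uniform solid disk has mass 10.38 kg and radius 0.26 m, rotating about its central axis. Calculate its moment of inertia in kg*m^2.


I = (1/2)*m*R^2 = 0.5*10.38*0.26^2 = 0.3508

0.3508 kg*m^2


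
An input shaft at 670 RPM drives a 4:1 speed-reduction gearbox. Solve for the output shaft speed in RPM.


omega_out = omega_in / N = 670 / 4 = 167.5000

167.5000 RPM


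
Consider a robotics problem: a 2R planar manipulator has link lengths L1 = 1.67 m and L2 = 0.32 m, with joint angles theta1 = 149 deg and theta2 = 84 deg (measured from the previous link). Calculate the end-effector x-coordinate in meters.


x = L1*cos(th1) + L2*cos(th1+th2) = 1.67*cos(149 deg) + 0.32*cos(233 deg) = -1.6241

-1.6241 m


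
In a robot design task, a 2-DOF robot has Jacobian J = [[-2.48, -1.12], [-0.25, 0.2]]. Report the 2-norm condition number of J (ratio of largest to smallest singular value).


JJ^T eigenvalues: trace(JJ^T) = 7.5073, det(JJ^T) = det(J)^2 = 0.60217600
s_max^2 = (7.5073 + sqrt(53.95084929))/2 = 7.42621209
s_min^2 = (7.5073 - sqrt(53.95084929))/2 = 0.08108791
kappa = s_max/s_min = sqrt(7.42621209/0.08108791) = 9.5699

9.5699


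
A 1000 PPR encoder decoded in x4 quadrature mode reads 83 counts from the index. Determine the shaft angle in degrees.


angle = counts * 360 / (PPR*4) = 83 * 360 / 4000 = 7.4700

7.4700 degrees


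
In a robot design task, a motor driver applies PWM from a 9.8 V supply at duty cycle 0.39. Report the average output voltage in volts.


V_avg = V_supply * D = 9.8*0.39 = 3.8220

3.8220 V


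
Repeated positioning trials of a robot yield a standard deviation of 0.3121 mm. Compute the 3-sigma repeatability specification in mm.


repeatability = 3*sigma = 3*0.3121 = 0.9363

0.9363 mm


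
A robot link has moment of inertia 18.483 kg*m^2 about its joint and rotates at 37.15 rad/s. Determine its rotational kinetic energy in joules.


KE = (1/2)*I*omega^2 = 0.5*18.483*37.15^2 = 12754.4021

12754.4021 J


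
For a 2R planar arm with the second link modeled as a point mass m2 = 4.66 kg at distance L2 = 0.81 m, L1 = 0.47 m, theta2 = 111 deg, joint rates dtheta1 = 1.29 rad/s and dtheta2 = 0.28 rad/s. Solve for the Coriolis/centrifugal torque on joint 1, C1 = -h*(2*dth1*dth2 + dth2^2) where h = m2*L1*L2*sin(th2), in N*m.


h = m2*L1*L2*sin(th2) = 4.66*0.47*0.81*sin(111 deg) = 1.656230
C1 = -h*(2*1.29*0.28 + 0.28^2) = -1.656230*0.8008 = -1.3263

-1.3263 N*m


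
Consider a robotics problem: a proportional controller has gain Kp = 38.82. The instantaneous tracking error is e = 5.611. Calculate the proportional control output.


u_P = Kp * e = 38.82 * 5.611 = 217.8190

217.8190


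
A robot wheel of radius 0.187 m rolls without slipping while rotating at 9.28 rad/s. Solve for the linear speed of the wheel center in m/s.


v = omega * r = 9.28 * 0.187 = 1.7354

1.7354 m/s


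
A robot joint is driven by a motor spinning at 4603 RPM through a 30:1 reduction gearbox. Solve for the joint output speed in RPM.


omega_joint = omega_motor / N = 4603 / 30 = 153.4333

153.4333 RPM


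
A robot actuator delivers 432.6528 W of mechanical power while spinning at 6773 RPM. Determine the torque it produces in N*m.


omega = 6773 * 2*pi/60 = 709.266901 rad/s
tau = P / omega = 432.6528 / 709.266901 = 0.6100

0.6100 N*m


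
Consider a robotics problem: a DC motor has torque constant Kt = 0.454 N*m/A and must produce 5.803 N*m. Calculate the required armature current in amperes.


I = tau / Kt = 5.803/0.454 = 12.7819

12.7819 A


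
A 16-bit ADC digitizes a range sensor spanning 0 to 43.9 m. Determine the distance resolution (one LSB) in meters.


res = range / 2^n = 43.9/2^16 = 43.9/65536 = 6.6986e-04

6.6986e-04 m


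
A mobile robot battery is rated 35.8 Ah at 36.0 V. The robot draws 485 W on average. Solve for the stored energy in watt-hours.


E = capacity * V = 35.8*36.0 = 1288.8000

1288.8000 Wh


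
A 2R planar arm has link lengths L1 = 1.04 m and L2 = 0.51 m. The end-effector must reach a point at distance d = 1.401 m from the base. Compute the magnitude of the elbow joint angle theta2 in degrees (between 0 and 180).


cos(th2) = (d^2 - L1^2 - L2^2)/(2*L1*L2) = (1.401^2 - 1.04^2 - 0.51^2)/(2*1.04*0.51) = 0.58550245
th2 = acos(0.58550245) = 54.1615 deg

54.1615 degrees


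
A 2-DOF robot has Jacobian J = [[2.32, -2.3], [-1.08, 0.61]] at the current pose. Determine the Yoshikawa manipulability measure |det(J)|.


det(J) = 2.32*0.61 - (-2.3)*(-1.08) = -1.0688
|det(J)| = 1.0688

1.0688


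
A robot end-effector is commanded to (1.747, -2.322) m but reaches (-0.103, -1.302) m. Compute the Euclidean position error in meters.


dx = -0.103 - (1.747) = -1.8500, dy = -1.302 - (-2.322) = 1.0200
err = sqrt(3.422500 + 1.040400) = 2.1126

2.1126 m


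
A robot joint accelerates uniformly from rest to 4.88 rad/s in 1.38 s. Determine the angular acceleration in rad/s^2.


alpha = delta_omega / t = 4.88 / 1.38 = 3.5362

3.5362 rad/s^2


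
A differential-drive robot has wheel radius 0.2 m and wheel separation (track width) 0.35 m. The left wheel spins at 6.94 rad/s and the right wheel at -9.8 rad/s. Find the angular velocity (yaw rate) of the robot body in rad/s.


omega = r*(wR - wL)/L = 0.2*(-9.8 - (6.94))/0.35 = -9.5657

-9.5657 rad/s


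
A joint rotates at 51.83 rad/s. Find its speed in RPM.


RPM = 51.83 * 60/(2*pi) = 494.9400

494.9400 RPM


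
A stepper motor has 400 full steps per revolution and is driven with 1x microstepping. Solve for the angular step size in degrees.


step = 360/(400*1) = 360/400 = 0.9000

0.9000 degrees


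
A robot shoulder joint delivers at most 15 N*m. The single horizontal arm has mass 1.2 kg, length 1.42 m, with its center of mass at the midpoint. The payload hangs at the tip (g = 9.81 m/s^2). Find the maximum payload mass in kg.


tau_arm = m_arm*g*(L/2) = 1.2*9.81*1.42/2 = 8.3581 N*m
tau_payload = tau_max - tau_arm = 15 - 8.3581 = 6.6419
m_payload = tau_payload / (g*L) = 6.6419 / (9.81*1.42) = 0.4768

0.4768 kg


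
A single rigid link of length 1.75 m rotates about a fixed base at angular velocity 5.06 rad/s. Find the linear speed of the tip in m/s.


v = L*omega = 1.75 * 5.06 = 8.8550

8.8550 m/s


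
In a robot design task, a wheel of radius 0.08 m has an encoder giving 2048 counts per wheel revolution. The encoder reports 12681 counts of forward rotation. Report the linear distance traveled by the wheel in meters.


revs = 12681/2048 = 6.191895
d = revs * 2*pi*r = 6.191895 * 2*pi*0.08 = 3.1124

3.1124 m


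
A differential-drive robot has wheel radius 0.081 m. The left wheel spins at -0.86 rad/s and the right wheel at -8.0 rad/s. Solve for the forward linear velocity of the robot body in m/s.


v = r*(wR + wL)/2 = 0.081*(-8.0 + -0.86)/2 = -0.3588

-0.3588 m/s


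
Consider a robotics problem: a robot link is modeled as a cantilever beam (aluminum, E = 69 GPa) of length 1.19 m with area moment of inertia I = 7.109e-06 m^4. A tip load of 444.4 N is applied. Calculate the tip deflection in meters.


delta = F*L^3/(3*E*I) = 444.4*1.19^3/(3*6.900e+10*7.109e-06)
      = 748.8846596/1471563 = 5.0890e-04

5.0890e-04 m


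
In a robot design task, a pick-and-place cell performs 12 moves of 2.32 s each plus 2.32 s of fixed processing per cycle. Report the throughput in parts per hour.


T_cycle = 12*2.32 + 2.32 = 30.1600 s
rate = 3600/T = 119.3634

119.3634 parts/hour


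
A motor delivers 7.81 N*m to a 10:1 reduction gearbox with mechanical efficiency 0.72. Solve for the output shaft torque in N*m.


tau_out = tau_in * N * eta = 7.81 * 10 * 0.72 = 56.2320

56.2320 N*m


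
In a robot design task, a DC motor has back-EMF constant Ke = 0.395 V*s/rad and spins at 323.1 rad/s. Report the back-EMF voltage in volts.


V_emf = Ke * omega = 0.395*323.1 = 127.6245

127.6245 V


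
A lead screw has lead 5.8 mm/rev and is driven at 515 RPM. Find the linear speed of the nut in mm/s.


v = lead * (RPM/60) = 5.8*515/60 = 49.7833

49.7833 mm/s


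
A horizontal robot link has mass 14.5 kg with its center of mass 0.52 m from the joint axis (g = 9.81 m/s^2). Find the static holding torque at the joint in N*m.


tau = m*g*L = 14.5 * 9.81 * 0.52 = 73.9674

73.9674 N*m


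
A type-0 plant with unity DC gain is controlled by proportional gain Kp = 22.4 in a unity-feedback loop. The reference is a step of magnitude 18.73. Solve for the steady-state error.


e_ss = R/(1 + Kp) = 18.73/(1 + 22.4) = 18.73/23.4000 = 0.8004

0.8004


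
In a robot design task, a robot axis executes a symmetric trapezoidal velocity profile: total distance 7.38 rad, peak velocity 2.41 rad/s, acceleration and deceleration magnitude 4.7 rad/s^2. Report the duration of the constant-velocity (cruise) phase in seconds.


t_acc = v/a = 0.512766 s, d_acc = v^2/(2a) = 0.617883 rad each
d_cruise = 7.38 - 2*0.617883 = 6.144234 rad
t_cruise = d_cruise/v = 6.144234/2.41 = 2.5495

2.5495 s


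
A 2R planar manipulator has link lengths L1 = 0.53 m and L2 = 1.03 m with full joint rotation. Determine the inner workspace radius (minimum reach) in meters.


r_min = |L1 - L2| = |0.53 - 1.03| = 0.5000

0.5000 m


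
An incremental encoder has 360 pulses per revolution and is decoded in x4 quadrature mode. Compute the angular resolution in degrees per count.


resolution = 360 / (PPR * 4) = 360 / 1440 = 0.2500

0.2500 degrees


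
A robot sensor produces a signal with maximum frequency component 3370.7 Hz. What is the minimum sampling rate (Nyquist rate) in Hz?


f_s,min = 2*f_max = 2*3370.7 = 6741.4000

6741.4000 Hz


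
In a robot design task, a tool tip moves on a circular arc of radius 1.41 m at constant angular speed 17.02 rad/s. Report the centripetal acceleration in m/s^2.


a_c = omega^2 * r = 17.02^2 * 1.41 = 408.4494

408.4494 m/s^2


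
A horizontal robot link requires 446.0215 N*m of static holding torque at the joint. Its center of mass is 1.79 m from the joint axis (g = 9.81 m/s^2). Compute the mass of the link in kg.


m = tau / (g*L) = 446.0215 / (9.81 * 1.79) = 25.4000

25.4000 kg


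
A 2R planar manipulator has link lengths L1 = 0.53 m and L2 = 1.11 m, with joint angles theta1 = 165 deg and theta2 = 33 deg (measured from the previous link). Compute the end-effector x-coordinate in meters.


x = L1*cos(th1) + L2*cos(th1+th2) = 0.53*cos(165 deg) + 1.11*cos(198 deg) = -1.5676

-1.5676 m


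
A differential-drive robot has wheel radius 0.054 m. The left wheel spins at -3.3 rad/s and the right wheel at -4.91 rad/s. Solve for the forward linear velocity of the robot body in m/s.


v = r*(wR + wL)/2 = 0.054*(-4.91 + -3.3)/2 = -0.2217

-0.2217 m/s


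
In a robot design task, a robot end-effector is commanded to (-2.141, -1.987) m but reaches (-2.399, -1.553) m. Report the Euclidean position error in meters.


dx = -2.399 - (-2.141) = -0.2580, dy = -1.553 - (-1.987) = 0.4340
err = sqrt(0.066564 + 0.188356) = 0.5049

0.5049 m


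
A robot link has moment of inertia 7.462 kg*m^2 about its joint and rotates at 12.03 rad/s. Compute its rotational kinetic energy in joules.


KE = (1/2)*I*omega^2 = 0.5*7.462*12.03^2 = 539.9537

539.9537 J


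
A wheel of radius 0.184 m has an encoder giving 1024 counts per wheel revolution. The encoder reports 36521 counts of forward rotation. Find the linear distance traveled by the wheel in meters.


revs = 36521/1024 = 35.665039
d = revs * 2*pi*r = 35.665039 * 2*pi*0.184 = 41.2326

41.2326 m


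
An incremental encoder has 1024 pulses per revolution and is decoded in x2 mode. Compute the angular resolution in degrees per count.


resolution = 360 / (PPR * 2) = 360 / 2048 = 0.1758

0.1758 degrees


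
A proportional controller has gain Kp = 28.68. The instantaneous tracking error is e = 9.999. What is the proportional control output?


u_P = Kp * e = 28.68 * 9.999 = 286.7713

286.7713


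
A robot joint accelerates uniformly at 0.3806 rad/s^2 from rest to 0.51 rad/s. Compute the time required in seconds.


t = delta_omega / alpha = 0.51 / 0.3806 = 1.3400

1.3400 s


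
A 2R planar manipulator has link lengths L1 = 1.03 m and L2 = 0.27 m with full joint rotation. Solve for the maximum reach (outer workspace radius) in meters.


r_max = L1 + L2 = 1.03 + 0.27 = 1.3000

1.3000 m


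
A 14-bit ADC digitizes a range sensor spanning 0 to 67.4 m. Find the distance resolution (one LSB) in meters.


res = range / 2^n = 67.4/2^14 = 67.4/16384 = 0.0041

0.0041 m


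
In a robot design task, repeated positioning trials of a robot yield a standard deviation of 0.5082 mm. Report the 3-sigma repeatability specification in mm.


repeatability = 3*sigma = 3*0.5082 = 1.5246

1.5246 mm


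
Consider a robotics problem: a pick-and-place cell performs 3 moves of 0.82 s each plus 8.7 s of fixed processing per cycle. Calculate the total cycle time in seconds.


T = 3*0.82 + 8.7 = 11.1600

11.1600 s


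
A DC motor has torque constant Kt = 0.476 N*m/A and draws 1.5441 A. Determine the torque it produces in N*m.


tau = Kt * I = 0.476*1.5441 = 0.7350

0.7350 N*m


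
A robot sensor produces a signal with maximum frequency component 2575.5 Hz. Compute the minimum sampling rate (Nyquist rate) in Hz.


f_s,min = 2*f_max = 2*2575.5 = 5151.0000

5151.0000 Hz


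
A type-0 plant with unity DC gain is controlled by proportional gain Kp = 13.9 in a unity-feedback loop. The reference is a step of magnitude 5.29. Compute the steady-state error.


e_ss = R/(1 + Kp) = 5.29/(1 + 13.9) = 5.29/14.9000 = 0.3550

0.3550


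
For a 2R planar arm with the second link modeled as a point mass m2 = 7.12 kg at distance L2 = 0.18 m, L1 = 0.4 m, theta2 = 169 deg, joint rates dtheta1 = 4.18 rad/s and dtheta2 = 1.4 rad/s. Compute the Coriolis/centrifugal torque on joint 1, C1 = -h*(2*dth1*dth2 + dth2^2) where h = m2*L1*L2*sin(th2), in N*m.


h = m2*L1*L2*sin(th2) = 7.12*0.4*0.18*sin(169 deg) = 0.097816
C1 = -h*(2*4.18*1.4 + 1.4^2) = -0.097816*13.6640 = -1.3366

-1.3366 N*m


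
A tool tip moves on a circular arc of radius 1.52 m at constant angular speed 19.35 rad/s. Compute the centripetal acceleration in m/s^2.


a_c = omega^2 * r = 19.35^2 * 1.52 = 569.1222

569.1222 m/s^2


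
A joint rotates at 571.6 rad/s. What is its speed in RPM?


RPM = 571.6 * 60/(2*pi) = 5458.3779

5458.3779 RPM


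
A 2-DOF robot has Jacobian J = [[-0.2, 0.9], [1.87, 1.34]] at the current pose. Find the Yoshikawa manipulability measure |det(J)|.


det(J) = -0.2*1.34 - (0.9)*(1.87) = -1.9510
|det(J)| = 1.9510

1.9510


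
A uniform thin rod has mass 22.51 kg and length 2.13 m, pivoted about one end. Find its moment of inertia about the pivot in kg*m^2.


I = (1/3)*m*L^2 = (1/3)*22.51*2.13^2 = 34.0419

34.0419 kg*m^2


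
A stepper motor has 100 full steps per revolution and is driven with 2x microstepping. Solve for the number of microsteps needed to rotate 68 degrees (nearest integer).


step_size = 360/(100*2) = 360/200 = 1.800000 deg
n = 68/(360/200) = 68*200/360 = 37.7778 -> 38

38 steps


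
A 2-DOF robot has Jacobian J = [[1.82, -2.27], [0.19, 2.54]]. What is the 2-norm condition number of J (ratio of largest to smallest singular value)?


JJ^T eigenvalues: trace(JJ^T) = 14.9530, det(JJ^T) = det(J)^2 = 25.54392681
s_max^2 = (14.9530 + sqrt(121.41650176))/2 = 12.98595782
s_min^2 = (14.9530 - sqrt(121.41650176))/2 = 1.96704218
kappa = s_max/s_min = sqrt(12.98595782/1.96704218) = 2.5694

2.5694


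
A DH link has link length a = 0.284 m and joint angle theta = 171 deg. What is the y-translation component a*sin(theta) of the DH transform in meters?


a*sin(theta) = 0.284*sin(171 deg) = 0.0444

0.0444 m


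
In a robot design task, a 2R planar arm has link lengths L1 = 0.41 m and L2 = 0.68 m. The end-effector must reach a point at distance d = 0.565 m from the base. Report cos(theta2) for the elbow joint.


cos(th2) = (d^2 - L1^2 - L2^2)/(2*L1*L2) = (0.565^2 - 0.41^2 - 0.68^2)/(2*0.41*0.68) = -0.5582

-0.5582


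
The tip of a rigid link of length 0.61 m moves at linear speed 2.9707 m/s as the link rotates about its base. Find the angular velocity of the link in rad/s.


omega = v / L = 2.9707 / 0.61 = 4.8700

4.8700 rad/s


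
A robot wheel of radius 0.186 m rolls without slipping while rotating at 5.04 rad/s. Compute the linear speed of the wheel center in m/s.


v = omega * r = 5.04 * 0.186 = 0.9374

0.9374 m/s


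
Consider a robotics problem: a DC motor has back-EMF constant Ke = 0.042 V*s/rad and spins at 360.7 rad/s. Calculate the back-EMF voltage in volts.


V_emf = Ke * omega = 0.042*360.7 = 15.1494

15.1494 V


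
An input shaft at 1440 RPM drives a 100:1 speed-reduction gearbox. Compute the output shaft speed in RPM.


omega_out = omega_in / N = 1440 / 100 = 14.4000

14.4000 RPM


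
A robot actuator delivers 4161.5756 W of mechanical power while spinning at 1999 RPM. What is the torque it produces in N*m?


omega = 1999 * 2*pi/60 = 209.334790 rad/s
tau = P / omega = 4161.5756 / 209.334790 = 19.8800

19.8800 N*m


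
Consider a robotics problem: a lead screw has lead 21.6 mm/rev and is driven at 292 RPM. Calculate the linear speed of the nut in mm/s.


v = lead * (RPM/60) = 21.6*292/60 = 105.1200

105.1200 mm/s


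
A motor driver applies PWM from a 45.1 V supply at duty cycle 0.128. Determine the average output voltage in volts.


V_avg = V_supply * D = 45.1*0.128 = 5.7728

5.7728 V


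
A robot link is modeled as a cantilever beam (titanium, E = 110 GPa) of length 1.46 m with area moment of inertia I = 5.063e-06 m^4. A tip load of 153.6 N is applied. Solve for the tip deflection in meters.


delta = F*L^3/(3*E*I) = 153.6*1.46^3/(3*1.100e+11*5.063e-06)
      = 478.0240896/1670790 = 2.8611e-04

2.8611e-04 m


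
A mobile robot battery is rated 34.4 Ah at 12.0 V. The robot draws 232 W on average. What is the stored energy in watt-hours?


E = capacity * V = 34.4*12.0 = 412.8000

412.8000 Wh


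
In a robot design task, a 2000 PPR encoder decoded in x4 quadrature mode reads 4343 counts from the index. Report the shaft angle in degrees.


angle = counts * 360 / (PPR*4) = 4343 * 360 / 8000 = 195.4350

195.4350 degrees


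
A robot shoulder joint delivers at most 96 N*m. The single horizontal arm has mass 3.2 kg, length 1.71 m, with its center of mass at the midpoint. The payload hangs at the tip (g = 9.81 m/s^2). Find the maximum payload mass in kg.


tau_arm = m_arm*g*(L/2) = 3.2*9.81*1.71/2 = 26.8402 N*m
tau_payload = tau_max - tau_arm = 96 - 26.8402 = 69.1598
m_payload = tau_payload / (g*L) = 69.1598 / (9.81*1.71) = 4.1228

4.1228 kg


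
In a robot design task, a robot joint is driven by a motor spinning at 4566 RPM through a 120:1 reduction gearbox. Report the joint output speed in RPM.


omega_joint = omega_motor / N = 4566 / 120 = 38.0500

38.0500 RPM


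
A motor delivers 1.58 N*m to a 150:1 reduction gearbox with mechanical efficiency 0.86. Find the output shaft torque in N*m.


tau_out = tau_in * N * eta = 1.58 * 150 * 0.86 = 203.8200

203.8200 N*m


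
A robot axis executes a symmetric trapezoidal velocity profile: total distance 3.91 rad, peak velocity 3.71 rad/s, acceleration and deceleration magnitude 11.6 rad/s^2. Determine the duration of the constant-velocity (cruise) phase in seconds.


t_acc = v/a = 0.319828 s, d_acc = v^2/(2a) = 0.593280 rad each
d_cruise = 3.91 - 2*0.593280 = 2.723440 rad
t_cruise = d_cruise/v = 2.723440/3.71 = 0.7341

0.7341 s


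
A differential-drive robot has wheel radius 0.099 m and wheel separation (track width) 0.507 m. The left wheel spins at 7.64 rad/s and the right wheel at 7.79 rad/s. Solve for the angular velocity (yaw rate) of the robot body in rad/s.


omega = r*(wR - wL)/L = 0.099*(7.79 - (7.64))/0.507 = 0.0293

0.0293 rad/s


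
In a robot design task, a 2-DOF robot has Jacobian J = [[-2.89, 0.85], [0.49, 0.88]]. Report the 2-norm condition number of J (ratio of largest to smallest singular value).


JJ^T eigenvalues: trace(JJ^T) = 10.0891, det(JJ^T) = det(J)^2 = 8.75982409
s_max^2 = (10.0891 + sqrt(66.75064245))/2 = 9.12960332
s_min^2 = (10.0891 - sqrt(66.75064245))/2 = 0.95949668
kappa = s_max/s_min = sqrt(9.12960332/0.95949668) = 3.0846

3.0846


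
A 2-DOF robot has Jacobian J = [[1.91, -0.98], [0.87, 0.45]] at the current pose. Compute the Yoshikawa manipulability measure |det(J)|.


det(J) = 1.91*0.45 - (-0.98)*(0.87) = 1.7121
|det(J)| = 1.7121

1.7121


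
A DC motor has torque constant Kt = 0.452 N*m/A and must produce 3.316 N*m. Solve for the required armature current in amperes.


I = tau / Kt = 3.316/0.452 = 7.3363

7.3363 A


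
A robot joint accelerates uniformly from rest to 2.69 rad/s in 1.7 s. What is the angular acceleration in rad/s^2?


alpha = delta_omega / t = 2.69 / 1.7 = 1.5824

1.5824 rad/s^2


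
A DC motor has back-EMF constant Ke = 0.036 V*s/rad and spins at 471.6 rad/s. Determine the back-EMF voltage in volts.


V_emf = Ke * omega = 0.036*471.6 = 16.9776

16.9776 V


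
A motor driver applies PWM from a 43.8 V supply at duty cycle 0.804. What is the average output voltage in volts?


V_avg = V_supply * D = 43.8*0.804 = 35.2152

35.2152 V


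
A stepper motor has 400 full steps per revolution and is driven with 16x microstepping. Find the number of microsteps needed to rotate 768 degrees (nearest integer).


step_size = 360/(400*16) = 360/6400 = 0.056250 deg
n = 768/(360/6400) = 768*6400/360 = 13653.3333 -> 13653

13653 steps


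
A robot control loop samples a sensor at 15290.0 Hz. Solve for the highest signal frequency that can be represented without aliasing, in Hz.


f_max = f_s/2 = 15290.0/2 = 7645.0000

7645.0000 Hz


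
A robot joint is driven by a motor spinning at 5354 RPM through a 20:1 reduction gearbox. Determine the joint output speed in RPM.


omega_joint = omega_motor / N = 5354 / 20 = 267.7000

267.7000 RPM


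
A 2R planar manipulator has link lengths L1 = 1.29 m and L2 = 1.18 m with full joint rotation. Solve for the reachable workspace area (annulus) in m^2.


r_max = L1 + L2 = 2.4700, r_min = |L1 - L2| = 0.1100
A = pi*(r_max^2 - r_min^2) = pi*(6.1009 - 0.0121) = 19.1285

19.1285 m^2


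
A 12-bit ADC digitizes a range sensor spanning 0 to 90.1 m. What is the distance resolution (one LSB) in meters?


res = range / 2^n = 90.1/2^12 = 90.1/4096 = 0.0220

0.0220 m


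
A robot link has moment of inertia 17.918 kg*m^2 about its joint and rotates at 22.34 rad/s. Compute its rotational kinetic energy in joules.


KE = (1/2)*I*omega^2 = 0.5*17.918*22.34^2 = 4471.2183

4471.2183 J


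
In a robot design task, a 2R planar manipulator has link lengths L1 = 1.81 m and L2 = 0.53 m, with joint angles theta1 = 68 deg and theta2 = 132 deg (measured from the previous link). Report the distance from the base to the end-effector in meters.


x = L1*cos(th1) + L2*cos(th1+th2) = 0.180001
y = L1*sin(th1) + L2*sin(th1+th2) = 1.496932
d = sqrt(x^2 + y^2) = sqrt(0.032400 + 2.240805) = 1.5077

1.5077 m


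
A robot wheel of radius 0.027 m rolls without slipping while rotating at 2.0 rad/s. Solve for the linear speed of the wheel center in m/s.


v = omega * r = 2.0 * 0.027 = 0.0540

0.0540 m/s


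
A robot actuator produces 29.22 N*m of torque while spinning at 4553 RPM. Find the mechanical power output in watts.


omega = 4553 * 2*pi/60 = 476.789045 rad/s
P = tau * omega = 29.22 * 476.789045 = 13931.7759

13931.7759 W


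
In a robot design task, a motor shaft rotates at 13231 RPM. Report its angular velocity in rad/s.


omega = 13231 * 2*pi/60 = 1385.5471

1385.5471 rad/s


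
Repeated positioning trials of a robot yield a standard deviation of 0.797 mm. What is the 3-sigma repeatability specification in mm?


repeatability = 3*sigma = 3*0.797 = 2.3910

2.3910 mm


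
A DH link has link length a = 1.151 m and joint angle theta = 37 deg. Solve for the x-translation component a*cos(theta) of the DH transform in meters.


a*cos(theta) = 1.151*cos(37 deg) = 0.9192

0.9192 m


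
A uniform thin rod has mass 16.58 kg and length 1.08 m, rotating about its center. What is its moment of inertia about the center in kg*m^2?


I = (1/12)*m*L^2 = (1/12)*16.58*1.08^2 = 1.6116

1.6116 kg*m^2


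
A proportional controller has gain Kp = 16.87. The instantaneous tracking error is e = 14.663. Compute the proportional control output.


u_P = Kp * e = 16.87 * 14.663 = 247.3648

247.3648


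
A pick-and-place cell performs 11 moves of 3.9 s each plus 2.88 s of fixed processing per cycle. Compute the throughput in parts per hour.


T_cycle = 11*3.9 + 2.88 = 45.7800 s
rate = 3600/T = 78.6370

78.6370 parts/hour


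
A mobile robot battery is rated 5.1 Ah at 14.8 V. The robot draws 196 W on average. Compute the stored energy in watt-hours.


E = capacity * V = 5.1*14.8 = 75.4800

75.4800 Wh


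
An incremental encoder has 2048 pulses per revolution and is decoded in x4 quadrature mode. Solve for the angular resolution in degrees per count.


resolution = 360 / (PPR * 4) = 360 / 8192 = 0.0439

0.0439 degrees


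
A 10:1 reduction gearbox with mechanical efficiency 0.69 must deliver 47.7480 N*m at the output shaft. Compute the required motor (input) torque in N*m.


tau_in = tau_out / (N * eta) = 47.7480 / (10 * 0.69) = 6.9200

6.9200 N*m


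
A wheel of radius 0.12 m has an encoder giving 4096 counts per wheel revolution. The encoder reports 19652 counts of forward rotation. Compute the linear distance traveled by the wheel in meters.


revs = 19652/4096 = 4.797852
d = revs * 2*pi*r = 4.797852 * 2*pi*0.12 = 3.6175

3.6175 m


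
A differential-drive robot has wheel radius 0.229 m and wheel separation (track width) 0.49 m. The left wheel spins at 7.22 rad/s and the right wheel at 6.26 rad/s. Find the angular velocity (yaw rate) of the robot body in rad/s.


omega = r*(wR - wL)/L = 0.229*(6.26 - (7.22))/0.49 = -0.4487

-0.4487 rad/s


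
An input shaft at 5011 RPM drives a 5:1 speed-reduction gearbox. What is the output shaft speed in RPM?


omega_out = omega_in / N = 5011 / 5 = 1002.2000

1002.2000 RPM


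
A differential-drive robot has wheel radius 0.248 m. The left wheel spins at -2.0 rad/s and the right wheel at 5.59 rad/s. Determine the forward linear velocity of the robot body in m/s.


v = r*(wR + wL)/2 = 0.248*(5.59 + -2.0)/2 = 0.4452

0.4452 m/s


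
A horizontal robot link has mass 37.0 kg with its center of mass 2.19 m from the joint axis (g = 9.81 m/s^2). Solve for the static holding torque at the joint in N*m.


tau = m*g*L = 37.0 * 9.81 * 2.19 = 794.9043

794.9043 N*m


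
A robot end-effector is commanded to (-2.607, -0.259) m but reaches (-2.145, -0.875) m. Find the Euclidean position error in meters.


dx = -2.145 - (-2.607) = 0.4620, dy = -0.875 - (-0.259) = -0.6160
err = sqrt(0.213444 + 0.379456) = 0.7700

0.7700 m


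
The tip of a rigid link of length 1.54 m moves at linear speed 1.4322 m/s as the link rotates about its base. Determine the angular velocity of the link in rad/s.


omega = v / L = 1.4322 / 1.54 = 0.9300

0.9300 rad/s


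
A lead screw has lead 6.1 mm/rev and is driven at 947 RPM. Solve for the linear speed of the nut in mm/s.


v = lead * (RPM/60) = 6.1*947/60 = 96.2783

96.2783 mm/s


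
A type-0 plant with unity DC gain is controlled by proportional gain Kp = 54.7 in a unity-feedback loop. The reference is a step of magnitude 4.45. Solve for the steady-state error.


e_ss = R/(1 + Kp) = 4.45/(1 + 54.7) = 4.45/55.7000 = 0.0799

0.0799


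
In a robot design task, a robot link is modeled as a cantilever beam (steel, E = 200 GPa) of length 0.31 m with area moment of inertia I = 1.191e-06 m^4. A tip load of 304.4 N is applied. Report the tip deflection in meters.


delta = F*L^3/(3*E*I) = 304.4*0.31^3/(3*2.000e+11*1.191e-06)
      = 9.0683804/714600 = 1.2690e-05

1.2690e-05 m


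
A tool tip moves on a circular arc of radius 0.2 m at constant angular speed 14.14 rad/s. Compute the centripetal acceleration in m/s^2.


a_c = omega^2 * r = 14.14^2 * 0.2 = 39.9879

39.9879 m/s^2


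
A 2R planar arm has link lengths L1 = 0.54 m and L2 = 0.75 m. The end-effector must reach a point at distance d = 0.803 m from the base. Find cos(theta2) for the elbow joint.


cos(th2) = (d^2 - L1^2 - L2^2)/(2*L1*L2) = (0.803^2 - 0.54^2 - 0.75^2)/(2*0.54*0.75) = -0.2584

-0.2584


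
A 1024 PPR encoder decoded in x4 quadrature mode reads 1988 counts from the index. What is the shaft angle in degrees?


angle = counts * 360 / (PPR*4) = 1988 * 360 / 4096 = 174.7266

174.7266 degrees


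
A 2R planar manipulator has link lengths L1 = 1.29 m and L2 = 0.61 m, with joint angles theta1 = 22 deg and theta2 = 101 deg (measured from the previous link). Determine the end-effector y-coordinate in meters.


y = L1*sin(th1) + L2*sin(th1+th2) = 1.29*sin(22 deg) + 0.61*sin(123 deg) = 0.9948

0.9948 m


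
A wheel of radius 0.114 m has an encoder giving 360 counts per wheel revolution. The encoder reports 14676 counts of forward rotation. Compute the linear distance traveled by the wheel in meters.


revs = 14676/360 = 40.766667
d = revs * 2*pi*r = 40.766667 * 2*pi*0.114 = 29.2005

29.2005 m
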